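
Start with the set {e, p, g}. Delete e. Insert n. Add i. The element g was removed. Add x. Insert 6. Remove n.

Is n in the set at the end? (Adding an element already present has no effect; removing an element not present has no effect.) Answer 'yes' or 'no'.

Tracking the set through each operation:
Start: {e, g, p}
Event 1 (remove e): removed. Set: {g, p}
Event 2 (add n): added. Set: {g, n, p}
Event 3 (add i): added. Set: {g, i, n, p}
Event 4 (remove g): removed. Set: {i, n, p}
Event 5 (add x): added. Set: {i, n, p, x}
Event 6 (add 6): added. Set: {6, i, n, p, x}
Event 7 (remove n): removed. Set: {6, i, p, x}

Final set: {6, i, p, x} (size 4)
n is NOT in the final set.

Answer: no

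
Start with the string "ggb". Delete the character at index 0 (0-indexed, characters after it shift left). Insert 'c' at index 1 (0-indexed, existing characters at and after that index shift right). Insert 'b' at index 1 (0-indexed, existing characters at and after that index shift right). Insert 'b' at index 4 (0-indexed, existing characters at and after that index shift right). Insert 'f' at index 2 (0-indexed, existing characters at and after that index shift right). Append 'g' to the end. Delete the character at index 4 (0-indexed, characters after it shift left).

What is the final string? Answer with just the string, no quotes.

Applying each edit step by step:
Start: "ggb"
Op 1 (delete idx 0 = 'g'): "ggb" -> "gb"
Op 2 (insert 'c' at idx 1): "gb" -> "gcb"
Op 3 (insert 'b' at idx 1): "gcb" -> "gbcb"
Op 4 (insert 'b' at idx 4): "gbcb" -> "gbcbb"
Op 5 (insert 'f' at idx 2): "gbcbb" -> "gbfcbb"
Op 6 (append 'g'): "gbfcbb" -> "gbfcbbg"
Op 7 (delete idx 4 = 'b'): "gbfcbbg" -> "gbfcbg"

Answer: gbfcbg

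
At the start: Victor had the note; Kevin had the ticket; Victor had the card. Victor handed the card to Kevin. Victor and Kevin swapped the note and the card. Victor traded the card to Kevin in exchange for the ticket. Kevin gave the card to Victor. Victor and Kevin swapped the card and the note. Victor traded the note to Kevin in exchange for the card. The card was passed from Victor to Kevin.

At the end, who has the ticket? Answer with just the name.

Answer: Victor

Derivation:
Tracking all object holders:
Start: note:Victor, ticket:Kevin, card:Victor
Event 1 (give card: Victor -> Kevin). State: note:Victor, ticket:Kevin, card:Kevin
Event 2 (swap note<->card: now note:Kevin, card:Victor). State: note:Kevin, ticket:Kevin, card:Victor
Event 3 (swap card<->ticket: now card:Kevin, ticket:Victor). State: note:Kevin, ticket:Victor, card:Kevin
Event 4 (give card: Kevin -> Victor). State: note:Kevin, ticket:Victor, card:Victor
Event 5 (swap card<->note: now card:Kevin, note:Victor). State: note:Victor, ticket:Victor, card:Kevin
Event 6 (swap note<->card: now note:Kevin, card:Victor). State: note:Kevin, ticket:Victor, card:Victor
Event 7 (give card: Victor -> Kevin). State: note:Kevin, ticket:Victor, card:Kevin

Final state: note:Kevin, ticket:Victor, card:Kevin
The ticket is held by Victor.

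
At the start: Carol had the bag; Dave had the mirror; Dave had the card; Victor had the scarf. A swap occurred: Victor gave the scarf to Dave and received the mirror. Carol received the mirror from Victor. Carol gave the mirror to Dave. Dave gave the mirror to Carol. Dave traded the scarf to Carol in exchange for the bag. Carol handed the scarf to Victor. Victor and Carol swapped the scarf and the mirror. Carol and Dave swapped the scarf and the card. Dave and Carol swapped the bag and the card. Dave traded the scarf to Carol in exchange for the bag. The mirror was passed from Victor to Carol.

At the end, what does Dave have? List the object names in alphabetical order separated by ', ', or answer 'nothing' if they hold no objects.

Tracking all object holders:
Start: bag:Carol, mirror:Dave, card:Dave, scarf:Victor
Event 1 (swap scarf<->mirror: now scarf:Dave, mirror:Victor). State: bag:Carol, mirror:Victor, card:Dave, scarf:Dave
Event 2 (give mirror: Victor -> Carol). State: bag:Carol, mirror:Carol, card:Dave, scarf:Dave
Event 3 (give mirror: Carol -> Dave). State: bag:Carol, mirror:Dave, card:Dave, scarf:Dave
Event 4 (give mirror: Dave -> Carol). State: bag:Carol, mirror:Carol, card:Dave, scarf:Dave
Event 5 (swap scarf<->bag: now scarf:Carol, bag:Dave). State: bag:Dave, mirror:Carol, card:Dave, scarf:Carol
Event 6 (give scarf: Carol -> Victor). State: bag:Dave, mirror:Carol, card:Dave, scarf:Victor
Event 7 (swap scarf<->mirror: now scarf:Carol, mirror:Victor). State: bag:Dave, mirror:Victor, card:Dave, scarf:Carol
Event 8 (swap scarf<->card: now scarf:Dave, card:Carol). State: bag:Dave, mirror:Victor, card:Carol, scarf:Dave
Event 9 (swap bag<->card: now bag:Carol, card:Dave). State: bag:Carol, mirror:Victor, card:Dave, scarf:Dave
Event 10 (swap scarf<->bag: now scarf:Carol, bag:Dave). State: bag:Dave, mirror:Victor, card:Dave, scarf:Carol
Event 11 (give mirror: Victor -> Carol). State: bag:Dave, mirror:Carol, card:Dave, scarf:Carol

Final state: bag:Dave, mirror:Carol, card:Dave, scarf:Carol
Dave holds: bag, card.

Answer: bag, card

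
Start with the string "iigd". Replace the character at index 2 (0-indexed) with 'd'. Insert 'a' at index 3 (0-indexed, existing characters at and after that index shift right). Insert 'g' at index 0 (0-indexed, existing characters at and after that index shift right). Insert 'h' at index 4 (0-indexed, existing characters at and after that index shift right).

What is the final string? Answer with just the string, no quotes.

Answer: giidhad

Derivation:
Applying each edit step by step:
Start: "iigd"
Op 1 (replace idx 2: 'g' -> 'd'): "iigd" -> "iidd"
Op 2 (insert 'a' at idx 3): "iidd" -> "iidad"
Op 3 (insert 'g' at idx 0): "iidad" -> "giidad"
Op 4 (insert 'h' at idx 4): "giidad" -> "giidhad"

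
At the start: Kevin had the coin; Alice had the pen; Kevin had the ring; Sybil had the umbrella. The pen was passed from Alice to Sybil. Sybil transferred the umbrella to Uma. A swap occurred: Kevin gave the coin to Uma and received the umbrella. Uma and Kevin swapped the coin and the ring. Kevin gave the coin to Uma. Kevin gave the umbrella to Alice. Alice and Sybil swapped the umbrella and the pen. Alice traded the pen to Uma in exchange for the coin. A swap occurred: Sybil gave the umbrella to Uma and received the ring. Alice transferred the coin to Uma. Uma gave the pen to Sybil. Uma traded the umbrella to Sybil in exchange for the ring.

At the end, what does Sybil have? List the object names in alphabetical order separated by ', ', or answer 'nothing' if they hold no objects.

Tracking all object holders:
Start: coin:Kevin, pen:Alice, ring:Kevin, umbrella:Sybil
Event 1 (give pen: Alice -> Sybil). State: coin:Kevin, pen:Sybil, ring:Kevin, umbrella:Sybil
Event 2 (give umbrella: Sybil -> Uma). State: coin:Kevin, pen:Sybil, ring:Kevin, umbrella:Uma
Event 3 (swap coin<->umbrella: now coin:Uma, umbrella:Kevin). State: coin:Uma, pen:Sybil, ring:Kevin, umbrella:Kevin
Event 4 (swap coin<->ring: now coin:Kevin, ring:Uma). State: coin:Kevin, pen:Sybil, ring:Uma, umbrella:Kevin
Event 5 (give coin: Kevin -> Uma). State: coin:Uma, pen:Sybil, ring:Uma, umbrella:Kevin
Event 6 (give umbrella: Kevin -> Alice). State: coin:Uma, pen:Sybil, ring:Uma, umbrella:Alice
Event 7 (swap umbrella<->pen: now umbrella:Sybil, pen:Alice). State: coin:Uma, pen:Alice, ring:Uma, umbrella:Sybil
Event 8 (swap pen<->coin: now pen:Uma, coin:Alice). State: coin:Alice, pen:Uma, ring:Uma, umbrella:Sybil
Event 9 (swap umbrella<->ring: now umbrella:Uma, ring:Sybil). State: coin:Alice, pen:Uma, ring:Sybil, umbrella:Uma
Event 10 (give coin: Alice -> Uma). State: coin:Uma, pen:Uma, ring:Sybil, umbrella:Uma
Event 11 (give pen: Uma -> Sybil). State: coin:Uma, pen:Sybil, ring:Sybil, umbrella:Uma
Event 12 (swap umbrella<->ring: now umbrella:Sybil, ring:Uma). State: coin:Uma, pen:Sybil, ring:Uma, umbrella:Sybil

Final state: coin:Uma, pen:Sybil, ring:Uma, umbrella:Sybil
Sybil holds: pen, umbrella.

Answer: pen, umbrella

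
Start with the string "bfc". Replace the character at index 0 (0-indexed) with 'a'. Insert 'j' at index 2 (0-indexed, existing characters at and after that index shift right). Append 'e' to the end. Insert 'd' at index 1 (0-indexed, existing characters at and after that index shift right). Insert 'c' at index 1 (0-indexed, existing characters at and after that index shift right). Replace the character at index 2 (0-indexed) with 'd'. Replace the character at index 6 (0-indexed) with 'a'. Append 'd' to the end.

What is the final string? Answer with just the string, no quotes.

Applying each edit step by step:
Start: "bfc"
Op 1 (replace idx 0: 'b' -> 'a'): "bfc" -> "afc"
Op 2 (insert 'j' at idx 2): "afc" -> "afjc"
Op 3 (append 'e'): "afjc" -> "afjce"
Op 4 (insert 'd' at idx 1): "afjce" -> "adfjce"
Op 5 (insert 'c' at idx 1): "adfjce" -> "acdfjce"
Op 6 (replace idx 2: 'd' -> 'd'): "acdfjce" -> "acdfjce"
Op 7 (replace idx 6: 'e' -> 'a'): "acdfjce" -> "acdfjca"
Op 8 (append 'd'): "acdfjca" -> "acdfjcad"

Answer: acdfjcad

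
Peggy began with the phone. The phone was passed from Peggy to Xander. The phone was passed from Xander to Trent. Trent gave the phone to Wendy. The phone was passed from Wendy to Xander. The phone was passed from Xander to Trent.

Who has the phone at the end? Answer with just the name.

Tracking the phone through each event:
Start: Peggy has the phone.
After event 1: Xander has the phone.
After event 2: Trent has the phone.
After event 3: Wendy has the phone.
After event 4: Xander has the phone.
After event 5: Trent has the phone.

Answer: Trent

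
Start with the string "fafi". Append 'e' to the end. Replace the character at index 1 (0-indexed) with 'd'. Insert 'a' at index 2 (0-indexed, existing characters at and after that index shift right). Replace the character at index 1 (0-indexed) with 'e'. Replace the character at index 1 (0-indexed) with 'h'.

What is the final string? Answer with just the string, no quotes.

Answer: fhafie

Derivation:
Applying each edit step by step:
Start: "fafi"
Op 1 (append 'e'): "fafi" -> "fafie"
Op 2 (replace idx 1: 'a' -> 'd'): "fafie" -> "fdfie"
Op 3 (insert 'a' at idx 2): "fdfie" -> "fdafie"
Op 4 (replace idx 1: 'd' -> 'e'): "fdafie" -> "feafie"
Op 5 (replace idx 1: 'e' -> 'h'): "feafie" -> "fhafie"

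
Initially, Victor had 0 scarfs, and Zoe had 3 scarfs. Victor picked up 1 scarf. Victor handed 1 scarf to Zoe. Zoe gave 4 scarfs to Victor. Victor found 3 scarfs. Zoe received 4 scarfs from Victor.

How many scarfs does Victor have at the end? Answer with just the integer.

Answer: 3

Derivation:
Tracking counts step by step:
Start: Victor=0, Zoe=3
Event 1 (Victor +1): Victor: 0 -> 1. State: Victor=1, Zoe=3
Event 2 (Victor -> Zoe, 1): Victor: 1 -> 0, Zoe: 3 -> 4. State: Victor=0, Zoe=4
Event 3 (Zoe -> Victor, 4): Zoe: 4 -> 0, Victor: 0 -> 4. State: Victor=4, Zoe=0
Event 4 (Victor +3): Victor: 4 -> 7. State: Victor=7, Zoe=0
Event 5 (Victor -> Zoe, 4): Victor: 7 -> 3, Zoe: 0 -> 4. State: Victor=3, Zoe=4

Victor's final count: 3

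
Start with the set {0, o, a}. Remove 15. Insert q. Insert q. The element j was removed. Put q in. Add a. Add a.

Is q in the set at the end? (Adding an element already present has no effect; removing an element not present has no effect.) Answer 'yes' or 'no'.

Answer: yes

Derivation:
Tracking the set through each operation:
Start: {0, a, o}
Event 1 (remove 15): not present, no change. Set: {0, a, o}
Event 2 (add q): added. Set: {0, a, o, q}
Event 3 (add q): already present, no change. Set: {0, a, o, q}
Event 4 (remove j): not present, no change. Set: {0, a, o, q}
Event 5 (add q): already present, no change. Set: {0, a, o, q}
Event 6 (add a): already present, no change. Set: {0, a, o, q}
Event 7 (add a): already present, no change. Set: {0, a, o, q}

Final set: {0, a, o, q} (size 4)
q is in the final set.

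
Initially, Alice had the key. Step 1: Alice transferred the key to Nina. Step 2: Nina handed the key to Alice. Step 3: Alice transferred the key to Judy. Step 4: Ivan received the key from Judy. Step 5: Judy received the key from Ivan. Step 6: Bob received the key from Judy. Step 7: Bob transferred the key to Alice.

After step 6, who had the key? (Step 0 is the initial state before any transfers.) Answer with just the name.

Answer: Bob

Derivation:
Tracking the key holder through step 6:
After step 0 (start): Alice
After step 1: Nina
After step 2: Alice
After step 3: Judy
After step 4: Ivan
After step 5: Judy
After step 6: Bob

At step 6, the holder is Bob.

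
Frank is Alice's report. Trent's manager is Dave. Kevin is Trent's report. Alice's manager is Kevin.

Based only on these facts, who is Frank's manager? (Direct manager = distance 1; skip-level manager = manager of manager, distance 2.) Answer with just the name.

Answer: Alice

Derivation:
Reconstructing the manager chain from the given facts:
  Dave -> Trent -> Kevin -> Alice -> Frank
(each arrow means 'manager of the next')
Positions in the chain (0 = top):
  position of Dave: 0
  position of Trent: 1
  position of Kevin: 2
  position of Alice: 3
  position of Frank: 4

Frank is at position 4; the manager is 1 step up the chain, i.e. position 3: Alice.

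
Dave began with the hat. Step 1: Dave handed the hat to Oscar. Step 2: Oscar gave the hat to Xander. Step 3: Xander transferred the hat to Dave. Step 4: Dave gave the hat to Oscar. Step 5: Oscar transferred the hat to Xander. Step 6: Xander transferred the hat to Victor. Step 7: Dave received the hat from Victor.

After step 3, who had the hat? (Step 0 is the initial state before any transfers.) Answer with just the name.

Tracking the hat holder through step 3:
After step 0 (start): Dave
After step 1: Oscar
After step 2: Xander
After step 3: Dave

At step 3, the holder is Dave.

Answer: Dave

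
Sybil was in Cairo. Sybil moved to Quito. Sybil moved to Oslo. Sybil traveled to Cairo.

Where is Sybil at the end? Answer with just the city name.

Answer: Cairo

Derivation:
Tracking Sybil's location:
Start: Sybil is in Cairo.
After move 1: Cairo -> Quito. Sybil is in Quito.
After move 2: Quito -> Oslo. Sybil is in Oslo.
After move 3: Oslo -> Cairo. Sybil is in Cairo.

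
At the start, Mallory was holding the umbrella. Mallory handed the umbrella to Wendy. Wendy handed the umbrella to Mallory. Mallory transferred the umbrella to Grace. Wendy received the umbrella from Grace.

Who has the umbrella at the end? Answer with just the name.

Tracking the umbrella through each event:
Start: Mallory has the umbrella.
After event 1: Wendy has the umbrella.
After event 2: Mallory has the umbrella.
After event 3: Grace has the umbrella.
After event 4: Wendy has the umbrella.

Answer: Wendy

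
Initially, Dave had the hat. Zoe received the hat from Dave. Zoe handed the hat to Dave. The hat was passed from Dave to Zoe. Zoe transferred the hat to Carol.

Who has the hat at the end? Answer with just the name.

Tracking the hat through each event:
Start: Dave has the hat.
After event 1: Zoe has the hat.
After event 2: Dave has the hat.
After event 3: Zoe has the hat.
After event 4: Carol has the hat.

Answer: Carol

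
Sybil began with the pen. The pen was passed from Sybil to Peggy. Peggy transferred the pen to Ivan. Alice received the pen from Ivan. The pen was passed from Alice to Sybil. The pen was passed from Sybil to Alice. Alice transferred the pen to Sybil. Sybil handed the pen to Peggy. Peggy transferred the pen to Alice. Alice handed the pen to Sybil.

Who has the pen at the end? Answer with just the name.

Answer: Sybil

Derivation:
Tracking the pen through each event:
Start: Sybil has the pen.
After event 1: Peggy has the pen.
After event 2: Ivan has the pen.
After event 3: Alice has the pen.
After event 4: Sybil has the pen.
After event 5: Alice has the pen.
After event 6: Sybil has the pen.
After event 7: Peggy has the pen.
After event 8: Alice has the pen.
After event 9: Sybil has the pen.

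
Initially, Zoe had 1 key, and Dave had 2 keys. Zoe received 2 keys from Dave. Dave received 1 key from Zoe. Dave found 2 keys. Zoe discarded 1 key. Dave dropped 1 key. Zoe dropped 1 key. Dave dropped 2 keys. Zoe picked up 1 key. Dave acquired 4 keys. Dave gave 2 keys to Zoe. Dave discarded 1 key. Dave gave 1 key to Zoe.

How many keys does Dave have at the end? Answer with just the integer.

Answer: 0

Derivation:
Tracking counts step by step:
Start: Zoe=1, Dave=2
Event 1 (Dave -> Zoe, 2): Dave: 2 -> 0, Zoe: 1 -> 3. State: Zoe=3, Dave=0
Event 2 (Zoe -> Dave, 1): Zoe: 3 -> 2, Dave: 0 -> 1. State: Zoe=2, Dave=1
Event 3 (Dave +2): Dave: 1 -> 3. State: Zoe=2, Dave=3
Event 4 (Zoe -1): Zoe: 2 -> 1. State: Zoe=1, Dave=3
Event 5 (Dave -1): Dave: 3 -> 2. State: Zoe=1, Dave=2
Event 6 (Zoe -1): Zoe: 1 -> 0. State: Zoe=0, Dave=2
Event 7 (Dave -2): Dave: 2 -> 0. State: Zoe=0, Dave=0
Event 8 (Zoe +1): Zoe: 0 -> 1. State: Zoe=1, Dave=0
Event 9 (Dave +4): Dave: 0 -> 4. State: Zoe=1, Dave=4
Event 10 (Dave -> Zoe, 2): Dave: 4 -> 2, Zoe: 1 -> 3. State: Zoe=3, Dave=2
Event 11 (Dave -1): Dave: 2 -> 1. State: Zoe=3, Dave=1
Event 12 (Dave -> Zoe, 1): Dave: 1 -> 0, Zoe: 3 -> 4. State: Zoe=4, Dave=0

Dave's final count: 0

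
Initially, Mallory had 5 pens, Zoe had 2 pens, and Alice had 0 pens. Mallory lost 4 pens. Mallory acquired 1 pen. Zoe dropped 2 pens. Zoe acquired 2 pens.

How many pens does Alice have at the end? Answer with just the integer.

Tracking counts step by step:
Start: Mallory=5, Zoe=2, Alice=0
Event 1 (Mallory -4): Mallory: 5 -> 1. State: Mallory=1, Zoe=2, Alice=0
Event 2 (Mallory +1): Mallory: 1 -> 2. State: Mallory=2, Zoe=2, Alice=0
Event 3 (Zoe -2): Zoe: 2 -> 0. State: Mallory=2, Zoe=0, Alice=0
Event 4 (Zoe +2): Zoe: 0 -> 2. State: Mallory=2, Zoe=2, Alice=0

Alice's final count: 0

Answer: 0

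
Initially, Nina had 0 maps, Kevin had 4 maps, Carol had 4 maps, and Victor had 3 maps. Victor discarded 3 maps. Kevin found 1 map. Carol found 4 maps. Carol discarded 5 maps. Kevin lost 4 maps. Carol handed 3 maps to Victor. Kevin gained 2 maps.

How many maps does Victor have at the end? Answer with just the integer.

Answer: 3

Derivation:
Tracking counts step by step:
Start: Nina=0, Kevin=4, Carol=4, Victor=3
Event 1 (Victor -3): Victor: 3 -> 0. State: Nina=0, Kevin=4, Carol=4, Victor=0
Event 2 (Kevin +1): Kevin: 4 -> 5. State: Nina=0, Kevin=5, Carol=4, Victor=0
Event 3 (Carol +4): Carol: 4 -> 8. State: Nina=0, Kevin=5, Carol=8, Victor=0
Event 4 (Carol -5): Carol: 8 -> 3. State: Nina=0, Kevin=5, Carol=3, Victor=0
Event 5 (Kevin -4): Kevin: 5 -> 1. State: Nina=0, Kevin=1, Carol=3, Victor=0
Event 6 (Carol -> Victor, 3): Carol: 3 -> 0, Victor: 0 -> 3. State: Nina=0, Kevin=1, Carol=0, Victor=3
Event 7 (Kevin +2): Kevin: 1 -> 3. State: Nina=0, Kevin=3, Carol=0, Victor=3

Victor's final count: 3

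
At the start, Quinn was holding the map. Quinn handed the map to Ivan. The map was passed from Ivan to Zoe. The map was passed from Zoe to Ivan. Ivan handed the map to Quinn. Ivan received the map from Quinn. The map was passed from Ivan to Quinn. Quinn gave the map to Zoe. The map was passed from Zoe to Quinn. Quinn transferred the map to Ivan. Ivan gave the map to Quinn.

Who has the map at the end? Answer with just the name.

Tracking the map through each event:
Start: Quinn has the map.
After event 1: Ivan has the map.
After event 2: Zoe has the map.
After event 3: Ivan has the map.
After event 4: Quinn has the map.
After event 5: Ivan has the map.
After event 6: Quinn has the map.
After event 7: Zoe has the map.
After event 8: Quinn has the map.
After event 9: Ivan has the map.
After event 10: Quinn has the map.

Answer: Quinn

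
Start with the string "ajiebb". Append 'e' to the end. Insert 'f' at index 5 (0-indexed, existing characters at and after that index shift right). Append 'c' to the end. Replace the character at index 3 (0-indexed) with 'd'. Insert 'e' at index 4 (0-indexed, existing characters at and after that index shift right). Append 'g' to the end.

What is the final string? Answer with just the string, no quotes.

Applying each edit step by step:
Start: "ajiebb"
Op 1 (append 'e'): "ajiebb" -> "ajiebbe"
Op 2 (insert 'f' at idx 5): "ajiebbe" -> "ajiebfbe"
Op 3 (append 'c'): "ajiebfbe" -> "ajiebfbec"
Op 4 (replace idx 3: 'e' -> 'd'): "ajiebfbec" -> "ajidbfbec"
Op 5 (insert 'e' at idx 4): "ajidbfbec" -> "ajidebfbec"
Op 6 (append 'g'): "ajidebfbec" -> "ajidebfbecg"

Answer: ajidebfbecg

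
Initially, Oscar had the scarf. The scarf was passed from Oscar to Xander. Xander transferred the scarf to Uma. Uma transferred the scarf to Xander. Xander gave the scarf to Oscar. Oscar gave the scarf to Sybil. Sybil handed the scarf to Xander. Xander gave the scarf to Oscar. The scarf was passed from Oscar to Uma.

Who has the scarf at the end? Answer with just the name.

Tracking the scarf through each event:
Start: Oscar has the scarf.
After event 1: Xander has the scarf.
After event 2: Uma has the scarf.
After event 3: Xander has the scarf.
After event 4: Oscar has the scarf.
After event 5: Sybil has the scarf.
After event 6: Xander has the scarf.
After event 7: Oscar has the scarf.
After event 8: Uma has the scarf.

Answer: Uma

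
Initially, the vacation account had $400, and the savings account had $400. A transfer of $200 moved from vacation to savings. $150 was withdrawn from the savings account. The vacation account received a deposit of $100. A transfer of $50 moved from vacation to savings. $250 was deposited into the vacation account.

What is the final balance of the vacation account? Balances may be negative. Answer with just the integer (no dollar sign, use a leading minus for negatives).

Tracking account balances step by step:
Start: vacation=400, savings=400
Event 1 (transfer 200 vacation -> savings): vacation: 400 - 200 = 200, savings: 400 + 200 = 600. Balances: vacation=200, savings=600
Event 2 (withdraw 150 from savings): savings: 600 - 150 = 450. Balances: vacation=200, savings=450
Event 3 (deposit 100 to vacation): vacation: 200 + 100 = 300. Balances: vacation=300, savings=450
Event 4 (transfer 50 vacation -> savings): vacation: 300 - 50 = 250, savings: 450 + 50 = 500. Balances: vacation=250, savings=500
Event 5 (deposit 250 to vacation): vacation: 250 + 250 = 500. Balances: vacation=500, savings=500

Final balance of vacation: 500

Answer: 500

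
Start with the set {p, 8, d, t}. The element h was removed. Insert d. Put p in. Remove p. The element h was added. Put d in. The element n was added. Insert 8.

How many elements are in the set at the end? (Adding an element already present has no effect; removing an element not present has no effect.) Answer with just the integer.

Answer: 5

Derivation:
Tracking the set through each operation:
Start: {8, d, p, t}
Event 1 (remove h): not present, no change. Set: {8, d, p, t}
Event 2 (add d): already present, no change. Set: {8, d, p, t}
Event 3 (add p): already present, no change. Set: {8, d, p, t}
Event 4 (remove p): removed. Set: {8, d, t}
Event 5 (add h): added. Set: {8, d, h, t}
Event 6 (add d): already present, no change. Set: {8, d, h, t}
Event 7 (add n): added. Set: {8, d, h, n, t}
Event 8 (add 8): already present, no change. Set: {8, d, h, n, t}

Final set: {8, d, h, n, t} (size 5)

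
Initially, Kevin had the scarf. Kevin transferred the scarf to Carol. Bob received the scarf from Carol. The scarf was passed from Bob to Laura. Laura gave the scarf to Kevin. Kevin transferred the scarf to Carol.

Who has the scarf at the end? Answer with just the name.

Tracking the scarf through each event:
Start: Kevin has the scarf.
After event 1: Carol has the scarf.
After event 2: Bob has the scarf.
After event 3: Laura has the scarf.
After event 4: Kevin has the scarf.
After event 5: Carol has the scarf.

Answer: Carol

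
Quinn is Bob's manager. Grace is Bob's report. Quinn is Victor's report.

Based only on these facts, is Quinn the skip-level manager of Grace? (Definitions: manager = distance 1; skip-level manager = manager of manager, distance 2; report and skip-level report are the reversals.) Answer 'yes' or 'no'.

Answer: yes

Derivation:
Reconstructing the manager chain from the given facts:
  Victor -> Quinn -> Bob -> Grace
(each arrow means 'manager of the next')
Positions in the chain (0 = top):
  position of Victor: 0
  position of Quinn: 1
  position of Bob: 2
  position of Grace: 3

Quinn is at position 1, Grace is at position 3; signed distance (j - i) = 2.
'skip-level manager' requires j - i = 2. Actual distance is 2, so the relation HOLDS.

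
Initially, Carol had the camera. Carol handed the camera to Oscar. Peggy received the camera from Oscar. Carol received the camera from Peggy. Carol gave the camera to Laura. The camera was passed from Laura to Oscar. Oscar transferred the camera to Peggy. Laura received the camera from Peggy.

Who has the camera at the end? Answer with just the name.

Answer: Laura

Derivation:
Tracking the camera through each event:
Start: Carol has the camera.
After event 1: Oscar has the camera.
After event 2: Peggy has the camera.
After event 3: Carol has the camera.
After event 4: Laura has the camera.
After event 5: Oscar has the camera.
After event 6: Peggy has the camera.
After event 7: Laura has the camera.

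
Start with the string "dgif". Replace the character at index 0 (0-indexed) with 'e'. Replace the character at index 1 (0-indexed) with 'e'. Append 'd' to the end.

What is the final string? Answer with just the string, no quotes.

Applying each edit step by step:
Start: "dgif"
Op 1 (replace idx 0: 'd' -> 'e'): "dgif" -> "egif"
Op 2 (replace idx 1: 'g' -> 'e'): "egif" -> "eeif"
Op 3 (append 'd'): "eeif" -> "eeifd"

Answer: eeifd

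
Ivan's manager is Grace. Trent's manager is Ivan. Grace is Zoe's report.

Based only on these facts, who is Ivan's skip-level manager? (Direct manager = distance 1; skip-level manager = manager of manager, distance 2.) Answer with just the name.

Answer: Zoe

Derivation:
Reconstructing the manager chain from the given facts:
  Zoe -> Grace -> Ivan -> Trent
(each arrow means 'manager of the next')
Positions in the chain (0 = top):
  position of Zoe: 0
  position of Grace: 1
  position of Ivan: 2
  position of Trent: 3

Ivan is at position 2; the skip-level manager is 2 steps up the chain, i.e. position 0: Zoe.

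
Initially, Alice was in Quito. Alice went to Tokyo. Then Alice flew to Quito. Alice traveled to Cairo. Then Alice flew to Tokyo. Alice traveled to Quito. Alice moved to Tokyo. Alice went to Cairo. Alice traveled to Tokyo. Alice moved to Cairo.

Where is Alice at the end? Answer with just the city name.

Answer: Cairo

Derivation:
Tracking Alice's location:
Start: Alice is in Quito.
After move 1: Quito -> Tokyo. Alice is in Tokyo.
After move 2: Tokyo -> Quito. Alice is in Quito.
After move 3: Quito -> Cairo. Alice is in Cairo.
After move 4: Cairo -> Tokyo. Alice is in Tokyo.
After move 5: Tokyo -> Quito. Alice is in Quito.
After move 6: Quito -> Tokyo. Alice is in Tokyo.
After move 7: Tokyo -> Cairo. Alice is in Cairo.
After move 8: Cairo -> Tokyo. Alice is in Tokyo.
After move 9: Tokyo -> Cairo. Alice is in Cairo.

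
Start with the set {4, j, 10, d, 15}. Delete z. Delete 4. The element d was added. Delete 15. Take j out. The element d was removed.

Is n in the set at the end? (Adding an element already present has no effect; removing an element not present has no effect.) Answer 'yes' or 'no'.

Answer: no

Derivation:
Tracking the set through each operation:
Start: {10, 15, 4, d, j}
Event 1 (remove z): not present, no change. Set: {10, 15, 4, d, j}
Event 2 (remove 4): removed. Set: {10, 15, d, j}
Event 3 (add d): already present, no change. Set: {10, 15, d, j}
Event 4 (remove 15): removed. Set: {10, d, j}
Event 5 (remove j): removed. Set: {10, d}
Event 6 (remove d): removed. Set: {10}

Final set: {10} (size 1)
n is NOT in the final set.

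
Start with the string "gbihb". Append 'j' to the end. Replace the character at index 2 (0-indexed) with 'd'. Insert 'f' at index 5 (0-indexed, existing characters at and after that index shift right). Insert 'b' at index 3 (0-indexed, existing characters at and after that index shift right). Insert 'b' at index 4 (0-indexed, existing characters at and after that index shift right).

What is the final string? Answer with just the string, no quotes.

Answer: gbdbbhbfj

Derivation:
Applying each edit step by step:
Start: "gbihb"
Op 1 (append 'j'): "gbihb" -> "gbihbj"
Op 2 (replace idx 2: 'i' -> 'd'): "gbihbj" -> "gbdhbj"
Op 3 (insert 'f' at idx 5): "gbdhbj" -> "gbdhbfj"
Op 4 (insert 'b' at idx 3): "gbdhbfj" -> "gbdbhbfj"
Op 5 (insert 'b' at idx 4): "gbdbhbfj" -> "gbdbbhbfj"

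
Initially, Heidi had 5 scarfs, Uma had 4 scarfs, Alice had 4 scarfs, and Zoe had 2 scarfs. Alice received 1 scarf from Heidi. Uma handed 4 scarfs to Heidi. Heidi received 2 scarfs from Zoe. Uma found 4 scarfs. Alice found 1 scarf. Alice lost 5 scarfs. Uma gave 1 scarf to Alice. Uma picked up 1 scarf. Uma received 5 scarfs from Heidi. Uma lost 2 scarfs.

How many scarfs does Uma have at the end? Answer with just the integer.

Answer: 7

Derivation:
Tracking counts step by step:
Start: Heidi=5, Uma=4, Alice=4, Zoe=2
Event 1 (Heidi -> Alice, 1): Heidi: 5 -> 4, Alice: 4 -> 5. State: Heidi=4, Uma=4, Alice=5, Zoe=2
Event 2 (Uma -> Heidi, 4): Uma: 4 -> 0, Heidi: 4 -> 8. State: Heidi=8, Uma=0, Alice=5, Zoe=2
Event 3 (Zoe -> Heidi, 2): Zoe: 2 -> 0, Heidi: 8 -> 10. State: Heidi=10, Uma=0, Alice=5, Zoe=0
Event 4 (Uma +4): Uma: 0 -> 4. State: Heidi=10, Uma=4, Alice=5, Zoe=0
Event 5 (Alice +1): Alice: 5 -> 6. State: Heidi=10, Uma=4, Alice=6, Zoe=0
Event 6 (Alice -5): Alice: 6 -> 1. State: Heidi=10, Uma=4, Alice=1, Zoe=0
Event 7 (Uma -> Alice, 1): Uma: 4 -> 3, Alice: 1 -> 2. State: Heidi=10, Uma=3, Alice=2, Zoe=0
Event 8 (Uma +1): Uma: 3 -> 4. State: Heidi=10, Uma=4, Alice=2, Zoe=0
Event 9 (Heidi -> Uma, 5): Heidi: 10 -> 5, Uma: 4 -> 9. State: Heidi=5, Uma=9, Alice=2, Zoe=0
Event 10 (Uma -2): Uma: 9 -> 7. State: Heidi=5, Uma=7, Alice=2, Zoe=0

Uma's final count: 7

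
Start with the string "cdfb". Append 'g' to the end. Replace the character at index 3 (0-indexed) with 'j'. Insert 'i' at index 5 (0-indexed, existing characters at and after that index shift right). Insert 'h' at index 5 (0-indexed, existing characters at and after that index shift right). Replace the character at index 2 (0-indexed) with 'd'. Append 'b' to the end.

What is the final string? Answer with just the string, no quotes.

Answer: cddjghib

Derivation:
Applying each edit step by step:
Start: "cdfb"
Op 1 (append 'g'): "cdfb" -> "cdfbg"
Op 2 (replace idx 3: 'b' -> 'j'): "cdfbg" -> "cdfjg"
Op 3 (insert 'i' at idx 5): "cdfjg" -> "cdfjgi"
Op 4 (insert 'h' at idx 5): "cdfjgi" -> "cdfjghi"
Op 5 (replace idx 2: 'f' -> 'd'): "cdfjghi" -> "cddjghi"
Op 6 (append 'b'): "cddjghi" -> "cddjghib"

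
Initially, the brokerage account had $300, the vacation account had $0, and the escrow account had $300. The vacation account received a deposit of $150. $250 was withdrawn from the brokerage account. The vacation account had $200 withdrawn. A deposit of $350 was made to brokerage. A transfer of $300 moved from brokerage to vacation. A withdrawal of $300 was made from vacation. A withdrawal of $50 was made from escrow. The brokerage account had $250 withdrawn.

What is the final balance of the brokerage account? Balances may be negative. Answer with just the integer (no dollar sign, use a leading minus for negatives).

Tracking account balances step by step:
Start: brokerage=300, vacation=0, escrow=300
Event 1 (deposit 150 to vacation): vacation: 0 + 150 = 150. Balances: brokerage=300, vacation=150, escrow=300
Event 2 (withdraw 250 from brokerage): brokerage: 300 - 250 = 50. Balances: brokerage=50, vacation=150, escrow=300
Event 3 (withdraw 200 from vacation): vacation: 150 - 200 = -50. Balances: brokerage=50, vacation=-50, escrow=300
Event 4 (deposit 350 to brokerage): brokerage: 50 + 350 = 400. Balances: brokerage=400, vacation=-50, escrow=300
Event 5 (transfer 300 brokerage -> vacation): brokerage: 400 - 300 = 100, vacation: -50 + 300 = 250. Balances: brokerage=100, vacation=250, escrow=300
Event 6 (withdraw 300 from vacation): vacation: 250 - 300 = -50. Balances: brokerage=100, vacation=-50, escrow=300
Event 7 (withdraw 50 from escrow): escrow: 300 - 50 = 250. Balances: brokerage=100, vacation=-50, escrow=250
Event 8 (withdraw 250 from brokerage): brokerage: 100 - 250 = -150. Balances: brokerage=-150, vacation=-50, escrow=250

Final balance of brokerage: -150

Answer: -150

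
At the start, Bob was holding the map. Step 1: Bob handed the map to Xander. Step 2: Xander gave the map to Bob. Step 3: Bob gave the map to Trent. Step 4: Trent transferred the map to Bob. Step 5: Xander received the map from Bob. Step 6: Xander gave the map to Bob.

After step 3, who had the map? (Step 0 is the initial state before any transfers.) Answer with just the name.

Answer: Trent

Derivation:
Tracking the map holder through step 3:
After step 0 (start): Bob
After step 1: Xander
After step 2: Bob
After step 3: Trent

At step 3, the holder is Trent.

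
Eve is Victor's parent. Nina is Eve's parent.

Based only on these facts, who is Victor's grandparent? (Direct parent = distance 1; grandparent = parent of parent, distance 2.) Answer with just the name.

Reconstructing the parent chain from the given facts:
  Nina -> Eve -> Victor
(each arrow means 'parent of the next')
Positions in the chain (0 = top):
  position of Nina: 0
  position of Eve: 1
  position of Victor: 2

Victor is at position 2; the grandparent is 2 steps up the chain, i.e. position 0: Nina.

Answer: Nina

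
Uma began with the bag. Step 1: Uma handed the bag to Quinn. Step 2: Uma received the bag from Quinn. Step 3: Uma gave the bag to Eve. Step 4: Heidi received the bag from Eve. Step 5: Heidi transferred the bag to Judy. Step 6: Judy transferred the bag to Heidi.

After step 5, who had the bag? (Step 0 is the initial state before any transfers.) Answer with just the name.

Answer: Judy

Derivation:
Tracking the bag holder through step 5:
After step 0 (start): Uma
After step 1: Quinn
After step 2: Uma
After step 3: Eve
After step 4: Heidi
After step 5: Judy

At step 5, the holder is Judy.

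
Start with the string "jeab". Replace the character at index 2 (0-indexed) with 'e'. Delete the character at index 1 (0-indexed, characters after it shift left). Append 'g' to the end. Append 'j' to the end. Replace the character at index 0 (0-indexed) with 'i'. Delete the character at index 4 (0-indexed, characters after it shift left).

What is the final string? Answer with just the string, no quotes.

Answer: iebg

Derivation:
Applying each edit step by step:
Start: "jeab"
Op 1 (replace idx 2: 'a' -> 'e'): "jeab" -> "jeeb"
Op 2 (delete idx 1 = 'e'): "jeeb" -> "jeb"
Op 3 (append 'g'): "jeb" -> "jebg"
Op 4 (append 'j'): "jebg" -> "jebgj"
Op 5 (replace idx 0: 'j' -> 'i'): "jebgj" -> "iebgj"
Op 6 (delete idx 4 = 'j'): "iebgj" -> "iebg"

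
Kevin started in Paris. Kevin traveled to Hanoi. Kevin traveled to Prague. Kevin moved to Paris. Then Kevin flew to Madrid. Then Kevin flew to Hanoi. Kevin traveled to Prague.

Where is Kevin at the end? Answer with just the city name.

Answer: Prague

Derivation:
Tracking Kevin's location:
Start: Kevin is in Paris.
After move 1: Paris -> Hanoi. Kevin is in Hanoi.
After move 2: Hanoi -> Prague. Kevin is in Prague.
After move 3: Prague -> Paris. Kevin is in Paris.
After move 4: Paris -> Madrid. Kevin is in Madrid.
After move 5: Madrid -> Hanoi. Kevin is in Hanoi.
After move 6: Hanoi -> Prague. Kevin is in Prague.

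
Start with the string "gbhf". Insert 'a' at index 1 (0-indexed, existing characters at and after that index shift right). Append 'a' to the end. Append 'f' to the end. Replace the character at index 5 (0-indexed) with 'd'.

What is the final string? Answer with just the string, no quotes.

Answer: gabhfdf

Derivation:
Applying each edit step by step:
Start: "gbhf"
Op 1 (insert 'a' at idx 1): "gbhf" -> "gabhf"
Op 2 (append 'a'): "gabhf" -> "gabhfa"
Op 3 (append 'f'): "gabhfa" -> "gabhfaf"
Op 4 (replace idx 5: 'a' -> 'd'): "gabhfaf" -> "gabhfdf"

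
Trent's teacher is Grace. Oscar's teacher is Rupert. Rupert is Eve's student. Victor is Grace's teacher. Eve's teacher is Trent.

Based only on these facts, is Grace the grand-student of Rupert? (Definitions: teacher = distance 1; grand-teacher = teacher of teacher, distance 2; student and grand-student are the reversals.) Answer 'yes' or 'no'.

Reconstructing the teacher chain from the given facts:
  Victor -> Grace -> Trent -> Eve -> Rupert -> Oscar
(each arrow means 'teacher of the next')
Positions in the chain (0 = top):
  position of Victor: 0
  position of Grace: 1
  position of Trent: 2
  position of Eve: 3
  position of Rupert: 4
  position of Oscar: 5

Grace is at position 1, Rupert is at position 4; signed distance (j - i) = 3.
'grand-student' requires j - i = -2. Actual distance is 3, so the relation does NOT hold.

Answer: no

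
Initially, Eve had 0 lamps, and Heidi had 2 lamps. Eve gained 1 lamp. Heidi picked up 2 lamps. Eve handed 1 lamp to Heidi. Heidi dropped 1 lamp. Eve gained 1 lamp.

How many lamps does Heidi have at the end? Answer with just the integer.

Answer: 4

Derivation:
Tracking counts step by step:
Start: Eve=0, Heidi=2
Event 1 (Eve +1): Eve: 0 -> 1. State: Eve=1, Heidi=2
Event 2 (Heidi +2): Heidi: 2 -> 4. State: Eve=1, Heidi=4
Event 3 (Eve -> Heidi, 1): Eve: 1 -> 0, Heidi: 4 -> 5. State: Eve=0, Heidi=5
Event 4 (Heidi -1): Heidi: 5 -> 4. State: Eve=0, Heidi=4
Event 5 (Eve +1): Eve: 0 -> 1. State: Eve=1, Heidi=4

Heidi's final count: 4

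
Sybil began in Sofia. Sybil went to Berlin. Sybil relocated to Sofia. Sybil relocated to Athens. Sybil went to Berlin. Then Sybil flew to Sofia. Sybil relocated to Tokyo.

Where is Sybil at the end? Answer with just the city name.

Tracking Sybil's location:
Start: Sybil is in Sofia.
After move 1: Sofia -> Berlin. Sybil is in Berlin.
After move 2: Berlin -> Sofia. Sybil is in Sofia.
After move 3: Sofia -> Athens. Sybil is in Athens.
After move 4: Athens -> Berlin. Sybil is in Berlin.
After move 5: Berlin -> Sofia. Sybil is in Sofia.
After move 6: Sofia -> Tokyo. Sybil is in Tokyo.

Answer: Tokyo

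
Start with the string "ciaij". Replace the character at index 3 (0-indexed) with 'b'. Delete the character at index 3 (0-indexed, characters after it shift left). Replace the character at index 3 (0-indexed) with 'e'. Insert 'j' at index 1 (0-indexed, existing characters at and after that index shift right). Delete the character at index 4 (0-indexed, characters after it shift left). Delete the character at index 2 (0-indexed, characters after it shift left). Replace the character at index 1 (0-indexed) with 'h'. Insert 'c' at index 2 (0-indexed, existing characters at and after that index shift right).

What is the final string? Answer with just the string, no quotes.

Answer: chca

Derivation:
Applying each edit step by step:
Start: "ciaij"
Op 1 (replace idx 3: 'i' -> 'b'): "ciaij" -> "ciabj"
Op 2 (delete idx 3 = 'b'): "ciabj" -> "ciaj"
Op 3 (replace idx 3: 'j' -> 'e'): "ciaj" -> "ciae"
Op 4 (insert 'j' at idx 1): "ciae" -> "cjiae"
Op 5 (delete idx 4 = 'e'): "cjiae" -> "cjia"
Op 6 (delete idx 2 = 'i'): "cjia" -> "cja"
Op 7 (replace idx 1: 'j' -> 'h'): "cja" -> "cha"
Op 8 (insert 'c' at idx 2): "cha" -> "chca"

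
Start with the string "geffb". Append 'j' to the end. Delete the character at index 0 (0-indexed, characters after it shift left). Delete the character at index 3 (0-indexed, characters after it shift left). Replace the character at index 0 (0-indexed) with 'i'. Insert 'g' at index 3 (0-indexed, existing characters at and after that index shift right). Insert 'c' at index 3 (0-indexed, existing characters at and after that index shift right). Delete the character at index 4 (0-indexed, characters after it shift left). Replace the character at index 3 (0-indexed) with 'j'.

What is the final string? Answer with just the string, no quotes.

Applying each edit step by step:
Start: "geffb"
Op 1 (append 'j'): "geffb" -> "geffbj"
Op 2 (delete idx 0 = 'g'): "geffbj" -> "effbj"
Op 3 (delete idx 3 = 'b'): "effbj" -> "effj"
Op 4 (replace idx 0: 'e' -> 'i'): "effj" -> "iffj"
Op 5 (insert 'g' at idx 3): "iffj" -> "iffgj"
Op 6 (insert 'c' at idx 3): "iffgj" -> "iffcgj"
Op 7 (delete idx 4 = 'g'): "iffcgj" -> "iffcj"
Op 8 (replace idx 3: 'c' -> 'j'): "iffcj" -> "iffjj"

Answer: iffjj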